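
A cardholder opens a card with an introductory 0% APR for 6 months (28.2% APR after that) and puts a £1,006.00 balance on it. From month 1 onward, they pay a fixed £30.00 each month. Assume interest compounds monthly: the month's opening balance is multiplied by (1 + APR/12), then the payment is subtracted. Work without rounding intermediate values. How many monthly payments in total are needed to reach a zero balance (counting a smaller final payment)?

51 months

Promo months 1–6 at r₀ = 0%/12 = 0; months 7+ at r₁ = 28.2%/12 = 0.0235.
After month 6 (no interest yet): B = £1,006.00 − 6·£30.00 = £826.00.
Then at r₁ with £30.00/mo: n₂ = −ln(1 − r₁·B/P)/ln(1+r₁) ≈ 44.83 → 45 more payments.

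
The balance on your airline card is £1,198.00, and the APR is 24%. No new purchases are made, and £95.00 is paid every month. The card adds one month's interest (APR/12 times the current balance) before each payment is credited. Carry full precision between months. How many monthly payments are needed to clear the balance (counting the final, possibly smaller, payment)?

15 months

Monthly rate r = 24%/12 = 2% = 0.02.
Recurrence: B ← B·(1+r) − £95.00.
Month 1: interest £23.96; balance after payment £1,126.96.
Month 2: interest £22.54; balance after payment £1,054.50.
Closed form: n = −ln(1 − rB₀/P)/ln(1+r) = −ln(0.74779)/ln(1.02) ≈ 14.677, so the balance reaches zero during payment 15.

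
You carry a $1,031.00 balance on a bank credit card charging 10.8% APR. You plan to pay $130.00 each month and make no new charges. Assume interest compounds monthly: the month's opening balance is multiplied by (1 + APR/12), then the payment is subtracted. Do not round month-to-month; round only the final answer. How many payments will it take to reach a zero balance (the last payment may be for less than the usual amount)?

Monthly rate r = 10.8%/12 = 0.9% = 0.009.
Recurrence: B ← B·(1+r) − $130.00.
Month 1: interest $9.28; balance after payment $910.28.
Month 2: interest $8.19; balance after payment $788.47.
Closed form: n = −ln(1 − rB₀/P)/ln(1+r) = −ln(0.92862)/ln(1.009) ≈ 8.265, so the balance reaches zero during payment 9.

9 months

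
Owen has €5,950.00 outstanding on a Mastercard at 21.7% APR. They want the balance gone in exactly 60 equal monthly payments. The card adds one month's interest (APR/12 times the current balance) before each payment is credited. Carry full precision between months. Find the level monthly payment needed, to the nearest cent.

€163.32

Monthly rate r = 21.7%/12 = 1.80833% = 0.0180833.
Level-payment amortization: P = B₀·r / (1 − (1+r)^(−n)) = 5950.00·0.0180833 / (1 − 1.01808^(−60)).
Denominator 1 − (1+r)^(−60) = 0.658806829.
P = 107.596 / 0.658806829 ≈ 163.32.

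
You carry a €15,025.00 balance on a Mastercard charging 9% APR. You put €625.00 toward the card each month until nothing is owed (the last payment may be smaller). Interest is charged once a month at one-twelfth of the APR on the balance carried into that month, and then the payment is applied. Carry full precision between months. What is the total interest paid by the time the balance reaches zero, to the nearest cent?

Monthly rate r = 9%/12 = 0.75% = 0.0075.
Payoff takes n = ⌈−ln(1 − rB₀/P)/ln(1+r)⌉ = ⌈26.608⌉ = 27 payments; the last is €380.68.
Total paid = 26·€625.00 + €380.68 = €16,630.68.
Total interest = total paid − principal = €16,630.68 − €15,025.00 = €1,605.68.

€1,605.68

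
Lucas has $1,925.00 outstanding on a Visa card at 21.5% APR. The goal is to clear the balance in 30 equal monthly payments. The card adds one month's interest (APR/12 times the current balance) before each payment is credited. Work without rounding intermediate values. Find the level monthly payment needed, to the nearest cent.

$83.51

Monthly rate r = 21.5%/12 = 1.79167% = 0.0179167.
Level-payment amortization: P = B₀·r / (1 − (1+r)^(−n)) = 1925.00·0.0179167 / (1 − 1.01792^(−30)).
Denominator 1 − (1+r)^(−30) = 0.413006568.
P = 34.4896 / 0.413006568 ≈ 83.51.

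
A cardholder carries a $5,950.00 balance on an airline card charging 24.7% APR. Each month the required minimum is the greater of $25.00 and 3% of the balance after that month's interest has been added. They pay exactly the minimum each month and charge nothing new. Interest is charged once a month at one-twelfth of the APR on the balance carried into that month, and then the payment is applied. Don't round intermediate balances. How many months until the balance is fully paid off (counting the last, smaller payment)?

252 months

Monthly rate r = 24.7%/12 = 2.05833% = 0.0205833.
While 3% of the post-interest balance exceeds $25.00, each month B ← (B·(1+r))·(1 − 0.03), i.e. B shrinks by the factor (1+r)·0.97 = 0.98997.
This holds for months 1–197. Entering month 198 the balance is $816.01; 3% of the post-interest balance is now below $25.00, so the flat $25.00 minimum applies from here.
From month 198 a fixed $25.00 at rate r clears $816.01 in 55 more payments. Total: 197 + 55 = 252 months.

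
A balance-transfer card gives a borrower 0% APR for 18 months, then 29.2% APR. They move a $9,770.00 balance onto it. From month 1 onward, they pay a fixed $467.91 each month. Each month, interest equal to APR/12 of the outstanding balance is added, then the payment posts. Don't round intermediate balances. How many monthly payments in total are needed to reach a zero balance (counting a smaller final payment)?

22 months

Promo months 1–18 at r₀ = 0%/12 = 0; months 19+ at r₁ = 29.2%/12 = 0.0243333.
After month 18 (no interest yet): B = $9,770.00 − 18·$467.91 = $1,347.62.
Then at r₁ with $467.91/mo: n₂ = −ln(1 − r₁·B/P)/ln(1+r₁) ≈ 3.02 → 4 more payments.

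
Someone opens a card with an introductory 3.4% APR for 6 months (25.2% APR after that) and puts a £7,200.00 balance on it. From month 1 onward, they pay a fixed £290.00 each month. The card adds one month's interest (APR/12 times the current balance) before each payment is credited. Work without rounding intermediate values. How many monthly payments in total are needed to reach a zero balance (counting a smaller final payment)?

Promo months 1–6 at r₀ = 3.4%/12 = 0.00283333; months 7+ at r₁ = 25.2%/12 = 0.021.
After month 6: iterate B ← B·(1+r₀) − £290.00 for 6 months → £5,570.90.
Then at r₁ with £290.00/mo: n₂ = −ln(1 − r₁·B/P)/ln(1+r₁) ≈ 24.85 → 25 more payments.

31 payments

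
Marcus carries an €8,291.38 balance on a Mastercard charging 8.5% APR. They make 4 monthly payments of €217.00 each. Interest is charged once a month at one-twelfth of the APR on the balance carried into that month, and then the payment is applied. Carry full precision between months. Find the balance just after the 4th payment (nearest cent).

Monthly rate r = 8.5%/12 = 0.708333% = 0.00708333.
Each month: B ← B·(1+r) − €217.00.
Month 1: interest €58.73; balance after payment €8,133.11.
Month 2: interest €57.61; balance after payment €7,973.72.
Month 3: interest €56.48; balance after payment €7,813.20.
Month 4: interest €55.34; balance after payment €7,651.54.

€7,651.54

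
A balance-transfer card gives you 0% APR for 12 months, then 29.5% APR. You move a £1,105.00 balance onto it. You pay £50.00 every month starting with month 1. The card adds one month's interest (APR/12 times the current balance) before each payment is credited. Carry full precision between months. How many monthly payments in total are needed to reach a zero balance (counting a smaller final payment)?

24 months

Promo months 1–12 at r₀ = 0%/12 = 0; months 13+ at r₁ = 29.5%/12 = 0.0245833.
After month 12 (no interest yet): B = £1,105.00 − 12·£50.00 = £505.00.
Then at r₁ with £50.00/mo: n₂ = −ln(1 − r₁·B/P)/ln(1+r₁) ≈ 11.75 → 12 more payments.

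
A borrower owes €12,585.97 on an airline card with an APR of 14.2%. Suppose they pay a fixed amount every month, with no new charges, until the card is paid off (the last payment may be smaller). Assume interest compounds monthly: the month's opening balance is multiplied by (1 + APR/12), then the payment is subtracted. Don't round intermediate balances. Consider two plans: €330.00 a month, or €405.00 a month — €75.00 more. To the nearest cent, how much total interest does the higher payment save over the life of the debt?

€1,054.33

Monthly rate r = 14.2%/12 = 1.18333% = 0.0118333.
At €330.00/mo: n = ⌈−ln(1 − rB₀/P)/ln(1+r)⌉ = 52 payments (last €7.72); total interest = total paid − €12,585.97 = €4,251.75.
At €405.00/mo: 39 payments (last €393.39); total interest €3,197.42.
Interest saved = €4,251.75 − €3,197.42 = €1,054.33.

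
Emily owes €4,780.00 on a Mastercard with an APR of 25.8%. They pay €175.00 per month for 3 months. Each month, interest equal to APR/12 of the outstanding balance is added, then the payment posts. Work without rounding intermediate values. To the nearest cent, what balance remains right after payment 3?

Monthly rate r = 25.8%/12 = 2.15% = 0.0215.
Each month: B ← B·(1+r) − €175.00.
Month 1: interest €102.77; balance after payment €4,707.77.
Month 2: interest €101.22; balance after payment €4,633.99.
Month 3: interest €99.63; balance after payment €4,558.62.

€4,558.62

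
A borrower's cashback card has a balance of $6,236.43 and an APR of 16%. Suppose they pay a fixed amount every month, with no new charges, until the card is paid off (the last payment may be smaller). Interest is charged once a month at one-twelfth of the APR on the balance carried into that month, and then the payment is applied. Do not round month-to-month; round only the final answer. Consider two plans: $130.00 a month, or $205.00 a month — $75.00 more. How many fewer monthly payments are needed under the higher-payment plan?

Monthly rate r = 16%/12 = 1.33333% = 0.0133333.
At $130.00/mo: n = ⌈−ln(1 − rB₀/P)/ln(1+r)⌉ = 78 payments (last $7.43); total interest = total paid − $6,236.43 = $3,781.00.
At $205.00/mo: 40 payments (last $57.15); total interest $1,815.72.
Payments saved = 78 − 40 = 38.

38 fewer payments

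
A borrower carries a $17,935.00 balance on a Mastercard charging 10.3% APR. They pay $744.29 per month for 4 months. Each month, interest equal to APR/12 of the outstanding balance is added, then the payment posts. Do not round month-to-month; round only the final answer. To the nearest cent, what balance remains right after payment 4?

$15,543.03

Monthly rate r = 10.3%/12 = 0.858333% = 0.00858333.
Each month: B ← B·(1+r) − $744.29.
Month 1: interest $153.94; balance after payment $17,344.65.
Month 2: interest $148.87; balance after payment $16,749.24.
Month 3: interest $143.76; balance after payment $16,148.71.
Month 4: interest $138.61; balance after payment $15,543.03.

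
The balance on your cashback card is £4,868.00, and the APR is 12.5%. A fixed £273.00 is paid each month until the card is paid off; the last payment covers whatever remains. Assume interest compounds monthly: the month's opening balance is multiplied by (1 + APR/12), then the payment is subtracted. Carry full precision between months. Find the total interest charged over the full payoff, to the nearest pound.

£545

Monthly rate r = 12.5%/12 = 1.04167% = 0.0104167.
Payoff takes n = ⌈−ln(1 − rB₀/P)/ln(1+r)⌉ = ⌈19.829⌉ = 20 payments; the last is £226.46.
Total paid = 19·£273.00 + £226.46 = £5,413.46.
Total interest = total paid − principal = £5,413.46 − £4,868.00 = £545.46.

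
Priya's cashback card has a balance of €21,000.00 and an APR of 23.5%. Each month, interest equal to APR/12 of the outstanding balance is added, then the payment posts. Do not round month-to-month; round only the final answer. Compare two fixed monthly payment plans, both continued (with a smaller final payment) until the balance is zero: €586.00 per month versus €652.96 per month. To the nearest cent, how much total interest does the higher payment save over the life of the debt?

Monthly rate r = 23.5%/12 = 1.95833% = 0.0195833.
At €586.00/mo: n = ⌈−ln(1 − rB₀/P)/ln(1+r)⌉ = 63 payments (last €228.95); total interest = total paid − €21,000.00 = €15,560.95.
At €652.96/mo: 52 payments (last €158.76); total interest €12,459.72.
Interest saved = €15,560.95 − €12,459.72 = €3,101.23.

€3,101.23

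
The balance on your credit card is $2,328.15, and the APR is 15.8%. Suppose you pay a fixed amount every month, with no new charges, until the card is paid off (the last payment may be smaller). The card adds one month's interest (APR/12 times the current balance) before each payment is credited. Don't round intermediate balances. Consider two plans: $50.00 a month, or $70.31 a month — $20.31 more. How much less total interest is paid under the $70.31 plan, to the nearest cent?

Monthly rate r = 15.8%/12 = 1.31667% = 0.0131667.
At $50.00/mo: n = ⌈−ln(1 − rB₀/P)/ln(1+r)⌉ = 73 payments (last $29.60); total interest = total paid − $2,328.15 = $1,301.45.
At $70.31/mo: 44 payments (last $54.90); total interest $750.08.
Interest saved = $1,301.45 − $750.08 = $551.37.

$551.37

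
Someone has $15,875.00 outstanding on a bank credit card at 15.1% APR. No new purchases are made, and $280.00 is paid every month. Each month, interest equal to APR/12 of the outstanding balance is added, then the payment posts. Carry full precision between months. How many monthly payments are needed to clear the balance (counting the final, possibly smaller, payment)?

Monthly rate r = 15.1%/12 = 1.25833% = 0.0125833.
Recurrence: B ← B·(1+r) − $280.00.
Month 1: interest $199.76; balance after payment $15,794.76.
Month 2: interest $198.75; balance after payment $15,713.51.
Closed form: n = −ln(1 − rB₀/P)/ln(1+r) = −ln(0.28657)/ln(1.01258) ≈ 99.943, so the balance reaches zero during payment 100.

100 months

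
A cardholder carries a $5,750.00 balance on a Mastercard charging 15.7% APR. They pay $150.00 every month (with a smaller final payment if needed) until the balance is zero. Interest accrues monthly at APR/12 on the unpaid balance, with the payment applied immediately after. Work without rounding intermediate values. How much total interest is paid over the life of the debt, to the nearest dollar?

Monthly rate r = 15.7%/12 = 1.30833% = 0.0130833.
Payoff takes n = ⌈−ln(1 − rB₀/P)/ln(1+r)⌉ = ⌈53.561⌉ = 54 payments; the last is $84.34.
Total paid = 53·$150.00 + $84.34 = $8,034.34.
Total interest = total paid − principal = $8,034.34 − $5,750.00 = $2,284.34.

$2,284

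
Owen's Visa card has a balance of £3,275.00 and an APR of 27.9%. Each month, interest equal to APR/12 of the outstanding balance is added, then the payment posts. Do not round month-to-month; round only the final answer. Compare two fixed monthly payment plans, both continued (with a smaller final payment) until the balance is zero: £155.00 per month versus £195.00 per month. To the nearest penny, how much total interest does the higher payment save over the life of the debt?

£356.96

Monthly rate r = 27.9%/12 = 2.325% = 0.02325.
At £155.00/mo: n = ⌈−ln(1 − rB₀/P)/ln(1+r)⌉ = 30 payments (last £62.93); total interest = total paid − £3,275.00 = £1,282.93.
At £195.00/mo: 22 payments (last £105.97); total interest £925.97.
Interest saved = £1,282.93 − £925.97 = £356.96.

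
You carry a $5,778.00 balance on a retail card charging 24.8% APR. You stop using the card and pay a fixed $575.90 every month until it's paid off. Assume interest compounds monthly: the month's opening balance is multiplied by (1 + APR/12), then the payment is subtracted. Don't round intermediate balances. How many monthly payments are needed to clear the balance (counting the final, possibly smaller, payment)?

Monthly rate r = 24.8%/12 = 2.06667% = 0.0206667.
Recurrence: B ← B·(1+r) − $575.90.
Month 1: interest $119.41; balance after payment $5,321.51.
Month 2: interest $109.98; balance after payment $4,855.59.
Closed form: n = −ln(1 − rB₀/P)/ln(1+r) = −ln(0.79265)/ln(1.02067) ≈ 11.360, so the balance reaches zero during payment 12.

12 payments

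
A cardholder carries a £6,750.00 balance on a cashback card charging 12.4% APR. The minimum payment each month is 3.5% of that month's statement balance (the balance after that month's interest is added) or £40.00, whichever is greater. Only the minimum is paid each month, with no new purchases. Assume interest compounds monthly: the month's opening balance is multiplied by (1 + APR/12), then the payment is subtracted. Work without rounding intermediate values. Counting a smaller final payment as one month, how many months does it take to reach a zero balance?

Monthly rate r = 12.4%/12 = 1.03333% = 0.0103333.
While 3.5% of the post-interest balance exceeds £40.00, each month B ← (B·(1+r))·(1 − 0.035), i.e. B shrinks by the factor (1+r)·0.965 = 0.97497.
This holds for months 1–71. Entering month 72 the balance is £1,116.18; 3.5% of the post-interest balance is now below £40.00, so the flat £40.00 minimum applies from here.
From month 72 a fixed £40.00 at rate r clears £1,116.18 in 34 more payments. Total: 71 + 34 = 105 months.

105 months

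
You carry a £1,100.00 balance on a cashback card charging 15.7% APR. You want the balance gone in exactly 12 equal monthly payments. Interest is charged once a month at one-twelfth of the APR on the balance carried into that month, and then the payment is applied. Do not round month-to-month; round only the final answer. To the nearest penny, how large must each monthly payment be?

Monthly rate r = 15.7%/12 = 1.30833% = 0.0130833.
Level-payment amortization: P = B₀·r / (1 − (1+r)^(−n)) = 1100.00·0.0130833 / (1 − 1.01308^(−12)).
Denominator 1 − (1+r)^(−12) = 0.144425263.
P = 14.3917 / 0.144425263 ≈ 99.65.

£99.65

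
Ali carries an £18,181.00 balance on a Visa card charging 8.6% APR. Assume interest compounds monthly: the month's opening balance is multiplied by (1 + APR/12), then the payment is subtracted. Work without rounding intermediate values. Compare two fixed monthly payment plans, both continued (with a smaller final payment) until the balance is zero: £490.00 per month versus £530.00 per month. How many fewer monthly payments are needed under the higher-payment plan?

4 fewer payments

Monthly rate r = 8.6%/12 = 0.716667% = 0.00716667.
At £490.00/mo: n = ⌈−ln(1 − rB₀/P)/ln(1+r)⌉ = 44 payments (last £141.68); total interest = total paid − £18,181.00 = £3,030.68.
At £530.00/mo: 40 payments (last £271.55); total interest £2,760.55.
Payments saved = 44 − 40 = 4.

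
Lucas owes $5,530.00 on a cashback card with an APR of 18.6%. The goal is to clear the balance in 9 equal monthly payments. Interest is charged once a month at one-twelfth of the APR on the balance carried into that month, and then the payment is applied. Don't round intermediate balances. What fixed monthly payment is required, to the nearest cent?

Monthly rate r = 18.6%/12 = 1.55% = 0.0155.
Level-payment amortization: P = B₀·r / (1 − (1+r)^(−n)) = 5530.00·0.0155 / (1 − 1.0155^(−9)).
Denominator 1 − (1+r)^(−9) = 0.129275729.
P = 85.715 / 0.129275729 ≈ 663.04.

$663.04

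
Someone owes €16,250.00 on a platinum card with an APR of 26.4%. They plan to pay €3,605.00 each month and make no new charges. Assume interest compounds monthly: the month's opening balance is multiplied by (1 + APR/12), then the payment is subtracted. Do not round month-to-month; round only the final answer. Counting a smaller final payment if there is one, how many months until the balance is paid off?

Monthly rate r = 26.4%/12 = 2.2% = 0.022.
Recurrence: B ← B·(1+r) − €3,605.00.
Month 1: interest €357.50; balance after payment €13,002.50.
Month 2: interest €286.06; balance after payment €9,683.56.
Month 3: interest €213.04; balance after payment €6,291.59.
Month 4: interest €138.42; balance after payment €2,825.01.
Month 5: interest €62.15; balance after payment €0.00.

5 payments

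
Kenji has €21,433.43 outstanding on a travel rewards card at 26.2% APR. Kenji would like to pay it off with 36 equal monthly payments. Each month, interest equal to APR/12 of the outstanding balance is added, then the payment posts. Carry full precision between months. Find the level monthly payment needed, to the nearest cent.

€865.85

Monthly rate r = 26.2%/12 = 2.18333% = 0.0218333.
Level-payment amortization: P = B₀·r / (1 − (1+r)^(−n)) = 21433.43·0.0218333 / (1 − 1.02183^(−36)).
Denominator 1 − (1+r)^(−36) = 0.540466017.
P = 467.963 / 0.540466017 ≈ 865.85.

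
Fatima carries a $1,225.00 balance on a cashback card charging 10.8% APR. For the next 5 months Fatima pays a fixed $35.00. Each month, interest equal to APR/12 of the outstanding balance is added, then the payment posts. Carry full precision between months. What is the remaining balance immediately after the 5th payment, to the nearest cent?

Monthly rate r = 10.8%/12 = 0.9% = 0.009.
Each month: B ← B·(1+r) − $35.00.
Month 1: interest $11.03; balance after payment $1,201.03.
Month 2: interest $10.81; balance after payment $1,176.83.
Month 3: interest $10.59; balance after payment $1,152.43.
Month 4: interest $10.37; balance after payment $1,127.80.
Month 5: interest $10.15; balance after payment $1,102.95.

$1,102.95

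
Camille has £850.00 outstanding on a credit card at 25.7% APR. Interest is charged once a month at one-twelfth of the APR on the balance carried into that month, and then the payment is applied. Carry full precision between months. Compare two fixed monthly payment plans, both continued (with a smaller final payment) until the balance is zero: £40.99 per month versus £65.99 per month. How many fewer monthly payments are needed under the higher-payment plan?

Monthly rate r = 25.7%/12 = 2.14167% = 0.0214167.
At £40.99/mo: n = ⌈−ln(1 − rB₀/P)/ln(1+r)⌉ = 28 payments (last £29.19); total interest = total paid − £850.00 = £285.92.
At £65.99/mo: 16 payments (last £15.43); total interest £155.28.
Payments saved = 28 − 16 = 12.

12 fewer payments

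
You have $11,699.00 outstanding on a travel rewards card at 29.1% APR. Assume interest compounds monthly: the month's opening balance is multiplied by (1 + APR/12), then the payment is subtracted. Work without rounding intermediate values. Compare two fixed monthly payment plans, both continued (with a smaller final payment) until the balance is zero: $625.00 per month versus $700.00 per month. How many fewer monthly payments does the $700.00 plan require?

4 fewer payments

Monthly rate r = 29.1%/12 = 2.425% = 0.02425.
At $625.00/mo: n = ⌈−ln(1 − rB₀/P)/ln(1+r)⌉ = 26 payments (last $157.29); total interest = total paid − $11,699.00 = $4,083.29.
At $700.00/mo: 22 payments (last $483.91); total interest $3,484.91.
Payments saved = 26 − 22 = 4.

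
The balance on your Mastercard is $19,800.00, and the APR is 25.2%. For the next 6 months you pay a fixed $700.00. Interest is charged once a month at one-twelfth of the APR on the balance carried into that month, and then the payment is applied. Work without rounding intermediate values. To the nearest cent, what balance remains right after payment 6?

Monthly rate r = 25.2%/12 = 2.1% = 0.021.
Each month: B ← B·(1+r) − $700.00.
Month 1: interest $415.80; balance after payment $19,515.80.
Month 2: interest $409.83; balance after payment $19,225.63.
Month 3: interest $403.74; balance after payment $18,929.37.
Month 4: interest $397.52; balance after payment $18,626.89.
Month 5: interest $391.16; balance after payment $18,318.05.
Month 6: interest $384.68; balance after payment $18,002.73.

$18,002.73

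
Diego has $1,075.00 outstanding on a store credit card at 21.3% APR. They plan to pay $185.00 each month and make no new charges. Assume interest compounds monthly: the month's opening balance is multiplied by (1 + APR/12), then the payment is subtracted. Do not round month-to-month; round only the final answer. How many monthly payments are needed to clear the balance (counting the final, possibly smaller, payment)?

Monthly rate r = 21.3%/12 = 1.775% = 0.01775.
Recurrence: B ← B·(1+r) − $185.00.
Month 1: interest $19.08; balance after payment $909.08.
Month 2: interest $16.14; balance after payment $740.22.
Closed form: n = −ln(1 − rB₀/P)/ln(1+r) = −ln(0.89686)/ln(1.01775) ≈ 6.187, so the balance reaches zero during payment 7.

7 months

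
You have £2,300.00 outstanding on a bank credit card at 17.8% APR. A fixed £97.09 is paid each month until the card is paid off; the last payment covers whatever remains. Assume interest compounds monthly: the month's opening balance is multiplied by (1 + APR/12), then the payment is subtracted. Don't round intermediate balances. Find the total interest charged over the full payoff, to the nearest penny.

£554.81

Monthly rate r = 17.8%/12 = 1.48333% = 0.0148333.
Payoff takes n = ⌈−ln(1 − rB₀/P)/ln(1+r)⌉ = ⌈29.402⌉ = 30 payments; the last is £39.20.
Total paid = 29·£97.09 + £39.20 = £2,854.81.
Total interest = total paid − principal = £2,854.81 − £2,300.00 = £554.81.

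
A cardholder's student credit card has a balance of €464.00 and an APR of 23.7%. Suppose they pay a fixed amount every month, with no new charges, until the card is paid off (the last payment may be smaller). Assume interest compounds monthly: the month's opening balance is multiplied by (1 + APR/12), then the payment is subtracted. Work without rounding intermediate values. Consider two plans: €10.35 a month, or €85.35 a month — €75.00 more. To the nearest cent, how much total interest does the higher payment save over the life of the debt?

€650.69

Monthly rate r = 23.7%/12 = 1.975% = 0.01975.
At €10.35/mo: n = ⌈−ln(1 − rB₀/P)/ln(1+r)⌉ = 111 payments (last €8.00); total interest = total paid − €464.00 = €682.50.
At €85.35/mo: 6 payments (last €69.06); total interest €31.81.
Interest saved = €682.50 − €31.81 = €650.69.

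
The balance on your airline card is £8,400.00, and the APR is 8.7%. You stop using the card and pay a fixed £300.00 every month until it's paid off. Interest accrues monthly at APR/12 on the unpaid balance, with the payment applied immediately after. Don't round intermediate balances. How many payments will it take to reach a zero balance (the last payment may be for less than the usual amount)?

32 payments

Monthly rate r = 8.7%/12 = 0.725% = 0.00725.
Recurrence: B ← B·(1+r) − £300.00.
Month 1: interest £60.90; balance after payment £8,160.90.
Month 2: interest £59.17; balance after payment £7,920.07.
Closed form: n = −ln(1 − rB₀/P)/ln(1+r) = −ln(0.797)/ln(1.00725) ≈ 31.410, so the balance reaches zero during payment 32.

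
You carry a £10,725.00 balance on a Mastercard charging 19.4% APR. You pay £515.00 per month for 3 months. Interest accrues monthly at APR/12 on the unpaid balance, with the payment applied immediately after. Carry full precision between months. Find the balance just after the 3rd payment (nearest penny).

£9,683.51

Monthly rate r = 19.4%/12 = 1.61667% = 0.0161667.
Each month: B ← B·(1+r) − £515.00.
Month 1: interest £173.39; balance after payment £10,383.39.
Month 2: interest £167.86; balance after payment £10,036.25.
Month 3: interest £162.25; balance after payment £9,683.51.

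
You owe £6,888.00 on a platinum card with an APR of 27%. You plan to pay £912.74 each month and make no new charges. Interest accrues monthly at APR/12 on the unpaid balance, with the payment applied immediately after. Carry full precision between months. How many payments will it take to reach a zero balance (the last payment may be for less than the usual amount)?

Monthly rate r = 27%/12 = 2.25% = 0.0225.
Recurrence: B ← B·(1+r) − £912.74.
Month 1: interest £154.98; balance after payment £6,130.24.
Month 2: interest £137.93; balance after payment £5,355.43.
Closed form: n = −ln(1 − rB₀/P)/ln(1+r) = −ln(0.8302)/ln(1.0225) ≈ 8.363, so the balance reaches zero during payment 9.

9 months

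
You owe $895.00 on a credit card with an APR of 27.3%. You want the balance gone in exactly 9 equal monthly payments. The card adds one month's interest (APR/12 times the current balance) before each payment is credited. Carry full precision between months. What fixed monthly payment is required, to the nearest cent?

$111.10

Monthly rate r = 27.3%/12 = 2.275% = 0.02275.
Level-payment amortization: P = B₀·r / (1 − (1+r)^(−n)) = 895.00·0.02275 / (1 − 1.02275^(−9)).
Denominator 1 − (1+r)^(−9) = 0.183277338.
P = 20.3612 / 0.183277338 ≈ 111.10.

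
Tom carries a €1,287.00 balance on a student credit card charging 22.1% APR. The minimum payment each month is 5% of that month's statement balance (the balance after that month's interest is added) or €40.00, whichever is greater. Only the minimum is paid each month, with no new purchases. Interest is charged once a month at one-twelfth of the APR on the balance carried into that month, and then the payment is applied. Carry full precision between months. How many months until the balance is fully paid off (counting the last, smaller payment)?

Monthly rate r = 22.1%/12 = 1.84167% = 0.0184167.
While 5% of the post-interest balance exceeds €40.00, each month B ← (B·(1+r))·(1 − 0.05), i.e. B shrinks by the factor (1+r)·0.95 = 0.9675.
This holds for months 1–15. Entering month 16 the balance is €784.00; 5% of the post-interest balance is now below €40.00, so the flat €40.00 minimum applies from here.
From month 16 a fixed €40.00 at rate r clears €784.00 in 25 more payments. Total: 15 + 25 = 40 months.

40 months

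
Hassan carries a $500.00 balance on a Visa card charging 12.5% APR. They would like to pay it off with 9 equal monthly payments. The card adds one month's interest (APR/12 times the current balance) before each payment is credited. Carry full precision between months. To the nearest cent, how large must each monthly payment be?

Monthly rate r = 12.5%/12 = 1.04167% = 0.0104167.
Level-payment amortization: P = B₀·r / (1 − (1+r)^(−n)) = 500.00·0.0104167 / (1 − 1.01042^(−9)).
Denominator 1 − (1+r)^(−9) = 0.0890480099.
P = 5.20833 / 0.0890480099 ≈ 58.49.

$58.49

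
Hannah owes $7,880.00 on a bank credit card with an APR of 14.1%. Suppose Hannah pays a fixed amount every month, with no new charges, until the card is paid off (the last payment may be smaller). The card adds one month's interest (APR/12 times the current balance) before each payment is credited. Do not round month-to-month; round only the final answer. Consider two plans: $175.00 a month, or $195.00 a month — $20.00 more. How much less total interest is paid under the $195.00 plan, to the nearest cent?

$531.38

Monthly rate r = 14.1%/12 = 1.175% = 0.01175.
At $175.00/mo: n = ⌈−ln(1 − rB₀/P)/ln(1+r)⌉ = 65 payments (last $82.09); total interest = total paid − $7,880.00 = $3,402.09.
At $195.00/mo: 56 payments (last $25.71); total interest $2,870.71.
Interest saved = $3,402.09 − $2,870.71 = $531.38.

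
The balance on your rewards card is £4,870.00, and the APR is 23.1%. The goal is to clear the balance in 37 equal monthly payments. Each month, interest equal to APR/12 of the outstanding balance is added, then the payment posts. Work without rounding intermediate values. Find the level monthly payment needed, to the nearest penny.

£185.22

Monthly rate r = 23.1%/12 = 1.925% = 0.01925.
Level-payment amortization: P = B₀·r / (1 − (1+r)^(−n)) = 4870.00·0.01925 / (1 − 1.01925^(−37)).
Denominator 1 − (1+r)^(−37) = 0.506129193.
P = 93.7475 / 0.506129193 ≈ 185.22.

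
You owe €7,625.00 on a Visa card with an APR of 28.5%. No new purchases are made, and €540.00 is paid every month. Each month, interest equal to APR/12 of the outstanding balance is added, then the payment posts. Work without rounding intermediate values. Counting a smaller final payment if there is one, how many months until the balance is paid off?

18 payments

Monthly rate r = 28.5%/12 = 2.375% = 0.02375.
Recurrence: B ← B·(1+r) − €540.00.
Month 1: interest €181.09; balance after payment €7,266.09.
Month 2: interest €172.57; balance after payment €6,898.66.
Closed form: n = −ln(1 − rB₀/P)/ln(1+r) = −ln(0.66464)/ln(1.02375) ≈ 17.404, so the balance reaches zero during payment 18.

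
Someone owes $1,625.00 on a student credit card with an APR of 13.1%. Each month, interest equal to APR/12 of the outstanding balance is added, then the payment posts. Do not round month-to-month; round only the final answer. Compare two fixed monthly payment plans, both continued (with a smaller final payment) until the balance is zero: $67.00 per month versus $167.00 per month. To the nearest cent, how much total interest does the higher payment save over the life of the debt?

$170.54

Monthly rate r = 13.1%/12 = 1.09167% = 0.0109167.
At $67.00/mo: n = ⌈−ln(1 − rB₀/P)/ln(1+r)⌉ = 29 payments (last $22.06); total interest = total paid − $1,625.00 = $273.06.
At $167.00/mo: 11 payments (last $57.52); total interest $102.52.
Interest saved = $273.06 − $102.52 = $170.54.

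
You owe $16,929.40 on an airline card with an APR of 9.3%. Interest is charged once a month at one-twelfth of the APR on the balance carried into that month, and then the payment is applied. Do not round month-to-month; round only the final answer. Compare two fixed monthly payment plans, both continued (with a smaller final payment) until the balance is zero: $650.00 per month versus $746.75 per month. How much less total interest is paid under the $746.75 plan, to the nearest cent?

$293.38

Monthly rate r = 9.3%/12 = 0.775% = 0.00775.
At $650.00/mo: n = ⌈−ln(1 − rB₀/P)/ln(1+r)⌉ = 30 payments (last $133.09); total interest = total paid − $16,929.40 = $2,053.69.
At $746.75/mo: 26 payments (last $20.96); total interest $1,760.31.
Interest saved = $2,053.69 − $1,760.31 = $293.38.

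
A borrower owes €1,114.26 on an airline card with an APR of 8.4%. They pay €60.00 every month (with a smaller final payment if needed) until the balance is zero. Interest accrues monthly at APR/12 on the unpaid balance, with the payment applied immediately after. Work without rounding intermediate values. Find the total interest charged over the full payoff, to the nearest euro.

€84

Monthly rate r = 8.4%/12 = 0.7% = 0.007.
Payoff takes n = ⌈−ln(1 − rB₀/P)/ln(1+r)⌉ = ⌈19.964⌉ = 20 payments; the last is €57.83.
Total paid = 19·€60.00 + €57.83 = €1,197.83.
Total interest = total paid − principal = €1,197.83 − €1,114.26 = €83.57.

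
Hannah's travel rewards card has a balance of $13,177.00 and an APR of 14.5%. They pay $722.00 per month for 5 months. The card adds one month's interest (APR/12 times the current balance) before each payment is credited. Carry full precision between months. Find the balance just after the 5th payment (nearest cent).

Monthly rate r = 14.5%/12 = 1.20833% = 0.0120833.
Each month: B ← B·(1+r) − $722.00.
Month 1: interest $159.22; balance after payment $12,614.22.
Month 2: interest $152.42; balance after payment $12,044.64.
Month 3: interest $145.54; balance after payment $11,468.18.
Month 4: interest $138.57; balance after payment $10,884.76.
Month 5: interest $131.52; balance after payment $10,294.28.

$10,294.28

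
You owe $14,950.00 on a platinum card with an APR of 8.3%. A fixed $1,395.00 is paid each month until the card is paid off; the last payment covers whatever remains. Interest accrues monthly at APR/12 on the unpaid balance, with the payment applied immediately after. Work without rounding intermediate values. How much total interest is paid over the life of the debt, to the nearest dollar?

$637

Monthly rate r = 8.3%/12 = 0.691667% = 0.00691667.
Payoff takes n = ⌈−ln(1 − rB₀/P)/ln(1+r)⌉ = ⌈11.173⌉ = 12 payments; the last is $242.43.
Total paid = 11·$1,395.00 + $242.43 = $15,587.43.
Total interest = total paid − principal = $15,587.43 − $14,950.00 = $637.43.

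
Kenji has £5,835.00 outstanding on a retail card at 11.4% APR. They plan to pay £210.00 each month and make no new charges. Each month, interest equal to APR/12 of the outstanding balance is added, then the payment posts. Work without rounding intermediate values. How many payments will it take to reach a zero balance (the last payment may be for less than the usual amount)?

33 payments

Monthly rate r = 11.4%/12 = 0.95% = 0.0095.
Recurrence: B ← B·(1+r) − £210.00.
Month 1: interest £55.43; balance after payment £5,680.43.
Month 2: interest £53.96; balance after payment £5,524.40.
Closed form: n = −ln(1 − rB₀/P)/ln(1+r) = −ln(0.73604)/ln(1.0095) ≈ 32.414, so the balance reaches zero during payment 33.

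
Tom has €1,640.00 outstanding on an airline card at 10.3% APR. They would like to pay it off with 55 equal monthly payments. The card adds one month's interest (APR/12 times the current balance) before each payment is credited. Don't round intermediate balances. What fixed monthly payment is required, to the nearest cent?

€37.53

Monthly rate r = 10.3%/12 = 0.858333% = 0.00858333.
Level-payment amortization: P = B₀·r / (1 − (1+r)^(−n)) = 1640.00·0.00858333 / (1 − 1.00858^(−55)).
Denominator 1 − (1+r)^(−55) = 0.375040748.
P = 14.0767 / 0.375040748 ≈ 37.53.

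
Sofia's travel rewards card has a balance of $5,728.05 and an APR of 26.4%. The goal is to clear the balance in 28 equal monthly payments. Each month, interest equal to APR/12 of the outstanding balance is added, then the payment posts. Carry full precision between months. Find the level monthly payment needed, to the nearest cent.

$276.18

Monthly rate r = 26.4%/12 = 2.2% = 0.022.
Level-payment amortization: P = B₀·r / (1 − (1+r)^(−n)) = 5728.05·0.022 / (1 − 1.022^(−28)).
Denominator 1 − (1+r)^(−28) = 0.456280489.
P = 126.017 / 0.456280489 ≈ 276.18.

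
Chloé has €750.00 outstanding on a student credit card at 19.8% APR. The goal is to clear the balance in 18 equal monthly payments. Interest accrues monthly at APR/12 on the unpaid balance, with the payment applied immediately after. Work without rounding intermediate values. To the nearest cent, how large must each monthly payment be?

€48.50

Monthly rate r = 19.8%/12 = 1.65% = 0.0165.
Level-payment amortization: P = B₀·r / (1 − (1+r)^(−n)) = 750.00·0.0165 / (1 − 1.0165^(−18)).
Denominator 1 − (1+r)^(−18) = 0.255152942.
P = 12.375 / 0.255152942 ≈ 48.50.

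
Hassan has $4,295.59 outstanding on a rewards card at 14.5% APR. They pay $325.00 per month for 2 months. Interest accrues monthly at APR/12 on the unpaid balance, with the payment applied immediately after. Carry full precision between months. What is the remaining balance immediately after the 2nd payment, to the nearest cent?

$3,746.10

Monthly rate r = 14.5%/12 = 1.20833% = 0.0120833.
Each month: B ← B·(1+r) − $325.00.
Month 1: interest $51.91; balance after payment $4,022.50.
Month 2: interest $48.61; balance after payment $3,746.10.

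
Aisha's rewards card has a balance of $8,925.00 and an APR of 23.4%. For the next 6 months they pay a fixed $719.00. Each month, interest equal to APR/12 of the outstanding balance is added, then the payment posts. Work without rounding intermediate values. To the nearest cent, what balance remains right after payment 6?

$5,491.62

Monthly rate r = 23.4%/12 = 1.95% = 0.0195.
Each month: B ← B·(1+r) − $719.00.
Month 1: interest $174.04; balance after payment $8,380.04.
Month 2: interest $163.41; balance after payment $7,824.45.
Month 3: interest $152.58; balance after payment $7,258.02.
Month 4: interest $141.53; balance after payment $6,680.56.
Month 5: interest $130.27; balance after payment $6,091.83.
Month 6: interest $118.79; balance after payment $5,491.62.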